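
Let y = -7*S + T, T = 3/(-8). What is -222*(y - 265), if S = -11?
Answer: 167277/4 ≈ 41819.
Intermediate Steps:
T = -3/8 (T = 3*(-⅛) = -3/8 ≈ -0.37500)
y = 613/8 (y = -7*(-11) - 3/8 = 77 - 3/8 = 613/8 ≈ 76.625)
-222*(y - 265) = -222*(613/8 - 265) = -222*(-1507/8) = 167277/4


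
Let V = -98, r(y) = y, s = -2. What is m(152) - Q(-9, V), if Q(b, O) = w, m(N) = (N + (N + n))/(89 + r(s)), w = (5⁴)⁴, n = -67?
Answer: -4425048828046/29 ≈ -1.5259e+11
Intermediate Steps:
w = 152587890625 (w = 625⁴ = 152587890625)
m(N) = -67/87 + 2*N/87 (m(N) = (N + (N - 67))/(89 - 2) = (N + (-67 + N))/87 = (-67 + 2*N)*(1/87) = -67/87 + 2*N/87)
Q(b, O) = 152587890625
m(152) - Q(-9, V) = (-67/87 + (2/87)*152) - 1*152587890625 = (-67/87 + 304/87) - 152587890625 = 79/29 - 152587890625 = -4425048828046/29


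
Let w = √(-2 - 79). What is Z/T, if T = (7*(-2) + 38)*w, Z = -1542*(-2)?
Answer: -257*I/18 ≈ -14.278*I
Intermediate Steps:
w = 9*I (w = √(-81) = 9*I ≈ 9.0*I)
Z = 3084
T = 216*I (T = (7*(-2) + 38)*(9*I) = (-14 + 38)*(9*I) = 24*(9*I) = 216*I ≈ 216.0*I)
Z/T = 3084/((216*I)) = 3084*(-I/216) = -257*I/18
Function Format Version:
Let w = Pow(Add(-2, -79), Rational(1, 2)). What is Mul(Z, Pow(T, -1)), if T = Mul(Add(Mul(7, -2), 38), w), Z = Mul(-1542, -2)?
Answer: Mul(Rational(-257, 18), I) ≈ Mul(-14.278, I)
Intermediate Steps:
w = Mul(9, I) (w = Pow(-81, Rational(1, 2)) = Mul(9, I) ≈ Mul(9.0000, I))
Z = 3084
T = Mul(216, I) (T = Mul(Add(Mul(7, -2), 38), Mul(9, I)) = Mul(Add(-14, 38), Mul(9, I)) = Mul(24, Mul(9, I)) = Mul(216, I) ≈ Mul(216.00, I))
Mul(Z, Pow(T, -1)) = Mul(3084, Pow(Mul(216, I), -1)) = Mul(3084, Mul(Rational(-1, 216), I)) = Mul(Rational(-257, 18), I)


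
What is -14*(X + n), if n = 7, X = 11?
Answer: -252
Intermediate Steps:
-14*(X + n) = -14*(11 + 7) = -14*18 = -252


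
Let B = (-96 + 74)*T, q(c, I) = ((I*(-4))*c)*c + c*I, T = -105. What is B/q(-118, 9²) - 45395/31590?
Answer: -23041613/16028766 ≈ -1.4375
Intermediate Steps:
q(c, I) = I*c - 4*I*c² (q(c, I) = ((-4*I)*c)*c + I*c = (-4*I*c)*c + I*c = -4*I*c² + I*c = I*c - 4*I*c²)
B = 2310 (B = (-96 + 74)*(-105) = -22*(-105) = 2310)
B/q(-118, 9²) - 45395/31590 = 2310/((9²*(-118)*(1 - 4*(-118)))) - 45395/31590 = 2310/((81*(-118)*(1 + 472))) - 45395*1/31590 = 2310/((81*(-118)*473)) - 9079/6318 = 2310/(-4520934) - 9079/6318 = 2310*(-1/4520934) - 9079/6318 = -35/68499 - 9079/6318 = -23041613/16028766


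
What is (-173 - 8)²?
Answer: 32761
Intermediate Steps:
(-173 - 8)² = (-181)² = 32761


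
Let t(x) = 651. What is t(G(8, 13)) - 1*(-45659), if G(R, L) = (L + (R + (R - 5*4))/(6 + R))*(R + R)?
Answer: 46310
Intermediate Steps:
G(R, L) = 2*R*(L + (-20 + 2*R)/(6 + R)) (G(R, L) = (L + (R + (R - 20))/(6 + R))*(2*R) = (L + (R + (-20 + R))/(6 + R))*(2*R) = (L + (-20 + 2*R)/(6 + R))*(2*R) = 2*R*(L + (-20 + 2*R)/(6 + R)))
t(G(8, 13)) - 1*(-45659) = 651 - 1*(-45659) = 651 + 45659 = 46310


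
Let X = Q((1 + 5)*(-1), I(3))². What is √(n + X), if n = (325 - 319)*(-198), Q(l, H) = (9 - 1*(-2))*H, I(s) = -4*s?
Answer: 6*√451 ≈ 127.42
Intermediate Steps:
Q(l, H) = 11*H (Q(l, H) = (9 + 2)*H = 11*H)
n = -1188 (n = 6*(-198) = -1188)
X = 17424 (X = (11*(-4*3))² = (11*(-12))² = (-132)² = 17424)
√(n + X) = √(-1188 + 17424) = √16236 = 6*√451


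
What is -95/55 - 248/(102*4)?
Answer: -1310/561 ≈ -2.3351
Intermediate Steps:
-95/55 - 248/(102*4) = -95*1/55 - 248/408 = -19/11 - 248*1/408 = -19/11 - 31/51 = -1310/561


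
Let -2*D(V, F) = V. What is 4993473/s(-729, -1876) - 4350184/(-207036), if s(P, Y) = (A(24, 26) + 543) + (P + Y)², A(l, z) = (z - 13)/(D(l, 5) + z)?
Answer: 11883142539332/546413810715 ≈ 21.748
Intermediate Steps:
D(V, F) = -V/2
A(l, z) = (-13 + z)/(z - l/2) (A(l, z) = (z - 13)/(-l/2 + z) = (-13 + z)/(z - l/2))
s(P, Y) = 7615/14 + (P + Y)² (s(P, Y) = (2*(13 - 1*26)/(24 - 2*26) + 543) + (P + Y)² = (2*(13 - 26)/(24 - 52) + 543) + (P + Y)² = (2*(-13)/(-28) + 543) + (P + Y)² = (2*(-1/28)*(-13) + 543) + (P + Y)² = (13/14 + 543) + (P + Y)² = 7615/14 + (P + Y)²)
4993473/s(-729, -1876) - 4350184/(-207036) = 4993473/(7615/14 + (-729 - 1876)²) - 4350184/(-207036) = 4993473/(7615/14 + (-2605)²) - 4350184*(-1/207036) = 4993473/(7615/14 + 6786025) + 1087546/51759 = 4993473/(95011965/14) + 1087546/51759 = 4993473*(14/95011965) + 1087546/51759 = 23302874/31670655 + 1087546/51759 = 11883142539332/546413810715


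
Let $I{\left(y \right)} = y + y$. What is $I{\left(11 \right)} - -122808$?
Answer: $122830$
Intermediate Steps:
$I{\left(y \right)} = 2 y$
$I{\left(11 \right)} - -122808 = 2 \cdot 11 - -122808 = 22 + 122808 = 122830$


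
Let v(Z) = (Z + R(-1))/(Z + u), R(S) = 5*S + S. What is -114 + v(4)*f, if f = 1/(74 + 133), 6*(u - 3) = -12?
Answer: -117992/1035 ≈ -114.00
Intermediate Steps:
R(S) = 6*S
u = 1 (u = 3 + (⅙)*(-12) = 3 - 2 = 1)
f = 1/207 ≈ 0.0048309
v(Z) = (-6 + Z)/(1 + Z) (v(Z) = (Z + 6*(-1))/(Z + 1) = (Z - 6)/(1 + Z) = (-6 + Z)/(1 + Z))
-114 + v(4)*f = -114 + ((-6 + 4)/(1 + 4))*(1/207) = -114 + (-2/5)*(1/207) = -114 + ((⅕)*(-2))*(1/207) = -114 - ⅖*1/207 = -114 - 2/1035 = -117992/1035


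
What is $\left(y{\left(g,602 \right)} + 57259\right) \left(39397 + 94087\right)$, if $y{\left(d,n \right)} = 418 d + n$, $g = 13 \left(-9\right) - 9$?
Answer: $693182412$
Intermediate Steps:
$g = -126$ ($g = -117 - 9 = -126$)
$y{\left(d,n \right)} = n + 418 d$
$\left(y{\left(g,602 \right)} + 57259\right) \left(39397 + 94087\right) = \left(\left(602 + 418 \left(-126\right)\right) + 57259\right) \left(39397 + 94087\right) = \left(\left(602 - 52668\right) + 57259\right) 133484 = \left(-52066 + 57259\right) 133484 = 5193 \cdot 133484 = 693182412$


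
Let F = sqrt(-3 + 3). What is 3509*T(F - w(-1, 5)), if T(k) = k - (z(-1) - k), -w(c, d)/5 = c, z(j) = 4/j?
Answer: -21054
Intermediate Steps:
F = 0 (F = sqrt(0) = 0)
w(c, d) = -5*c
T(k) = 4 + 2*k (T(k) = k - (4/(-1) - k) = k - (4*(-1) - k) = k - (-4 - k) = k + (4 + k) = 4 + 2*k)
3509*T(F - w(-1, 5)) = 3509*(4 + 2*(0 - (-5)*(-1))) = 3509*(4 + 2*(0 - 1*5)) = 3509*(4 + 2*(0 - 5)) = 3509*(4 + 2*(-5)) = 3509*(4 - 10) = 3509*(-6) = -21054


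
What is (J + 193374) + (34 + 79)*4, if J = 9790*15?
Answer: 340676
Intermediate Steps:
J = 146850
(J + 193374) + (34 + 79)*4 = (146850 + 193374) + (34 + 79)*4 = 340224 + 113*4 = 340224 + 452 = 340676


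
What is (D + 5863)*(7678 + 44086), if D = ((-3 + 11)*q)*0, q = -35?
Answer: 303492332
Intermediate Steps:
D = 0 (D = ((-3 + 11)*(-35))*0 = (8*(-35))*0 = -280*0 = 0)
(D + 5863)*(7678 + 44086) = (0 + 5863)*(7678 + 44086) = 5863*51764 = 303492332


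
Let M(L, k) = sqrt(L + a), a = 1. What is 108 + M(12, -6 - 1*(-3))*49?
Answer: 108 + 49*sqrt(13) ≈ 284.67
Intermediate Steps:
M(L, k) = sqrt(1 + L) (M(L, k) = sqrt(L + 1) = sqrt(1 + L))
108 + M(12, -6 - 1*(-3))*49 = 108 + sqrt(1 + 12)*49 = 108 + sqrt(13)*49 = 108 + 49*sqrt(13)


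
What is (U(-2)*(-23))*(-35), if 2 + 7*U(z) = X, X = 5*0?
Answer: -230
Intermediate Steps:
X = 0
U(z) = -2/7 (U(z) = -2/7 + (1/7)*0 = -2/7 + 0 = -2/7)
(U(-2)*(-23))*(-35) = -2/7*(-23)*(-35) = (46/7)*(-35) = -230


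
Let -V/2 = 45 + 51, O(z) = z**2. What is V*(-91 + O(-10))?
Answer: -1728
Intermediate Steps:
V = -192 (V = -2*(45 + 51) = -2*96 = -192)
V*(-91 + O(-10)) = -192*(-91 + (-10)**2) = -192*(-91 + 100) = -192*9 = -1728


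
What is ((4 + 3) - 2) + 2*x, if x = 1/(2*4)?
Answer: 21/4 ≈ 5.2500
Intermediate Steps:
x = ⅛ (x = 1/8 = ⅛ ≈ 0.12500)
((4 + 3) - 2) + 2*x = ((4 + 3) - 2) + 2*(⅛) = (7 - 2) + ¼ = 5 + ¼ = 21/4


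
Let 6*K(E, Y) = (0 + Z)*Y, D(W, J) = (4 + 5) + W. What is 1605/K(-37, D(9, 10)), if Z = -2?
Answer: -535/2 ≈ -267.50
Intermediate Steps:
D(W, J) = 9 + W
K(E, Y) = -Y/3 (K(E, Y) = ((0 - 2)*Y)/6 = (-2*Y)/6 = -Y/3)
1605/K(-37, D(9, 10)) = 1605/((-(9 + 9)/3)) = 1605/((-⅓*18)) = 1605/(-6) = 1605*(-⅙) = -535/2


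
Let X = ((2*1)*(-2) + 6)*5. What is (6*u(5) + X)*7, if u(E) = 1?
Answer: 112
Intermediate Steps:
X = 10 (X = (2*(-2) + 6)*5 = (-4 + 6)*5 = 2*5 = 10)
(6*u(5) + X)*7 = (6*1 + 10)*7 = (6 + 10)*7 = 16*7 = 112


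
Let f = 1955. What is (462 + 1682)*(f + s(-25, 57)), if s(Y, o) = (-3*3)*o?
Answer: 3091648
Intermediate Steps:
s(Y, o) = -9*o
(462 + 1682)*(f + s(-25, 57)) = (462 + 1682)*(1955 - 9*57) = 2144*(1955 - 513) = 2144*1442 = 3091648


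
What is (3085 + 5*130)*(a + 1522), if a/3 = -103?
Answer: 4530555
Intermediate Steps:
a = -309 (a = 3*(-103) = -309)
(3085 + 5*130)*(a + 1522) = (3085 + 5*130)*(-309 + 1522) = (3085 + 650)*1213 = 3735*1213 = 4530555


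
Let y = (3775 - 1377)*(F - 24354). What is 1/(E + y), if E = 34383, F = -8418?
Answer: -1/78552873 ≈ -1.2730e-8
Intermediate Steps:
y = -78587256 (y = (3775 - 1377)*(-8418 - 24354) = 2398*(-32772) = -78587256)
1/(E + y) = 1/(34383 - 78587256) = 1/(-78552873) = -1/78552873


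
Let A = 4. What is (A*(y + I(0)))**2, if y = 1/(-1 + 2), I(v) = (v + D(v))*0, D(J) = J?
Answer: 16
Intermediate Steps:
I(v) = 0 (I(v) = (v + v)*0 = (2*v)*0 = 0)
y = 1 (y = 1/1 = 1)
(A*(y + I(0)))**2 = (4*(1 + 0))**2 = (4*1)**2 = 4**2 = 16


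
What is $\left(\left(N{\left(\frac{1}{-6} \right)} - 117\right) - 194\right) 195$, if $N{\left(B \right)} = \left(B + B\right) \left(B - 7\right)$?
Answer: $- \frac{361075}{6} \approx -60179.0$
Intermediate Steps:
$N{\left(B \right)} = 2 B \left(-7 + B\right)$
$\left(\left(N{\left(\frac{1}{-6} \right)} - 117\right) - 194\right) 195 = \left(\left(\frac{2 \left(-7 + \frac{1}{-6}\right)}{-6} - 117\right) - 194\right) 195 = \left(\left(2 \left(- \frac{1}{6}\right) \left(-7 - \frac{1}{6}\right) - 117\right) - 194\right) 195 = \left(\left(2 \left(- \frac{1}{6}\right) \left(- \frac{43}{6}\right) - 117\right) - 194\right) 195 = \left(\left(\frac{43}{18} - 117\right) - 194\right) 195 = \left(- \frac{2063}{18} - 194\right) 195 = \left(- \frac{5555}{18}\right) 195 = - \frac{361075}{6}$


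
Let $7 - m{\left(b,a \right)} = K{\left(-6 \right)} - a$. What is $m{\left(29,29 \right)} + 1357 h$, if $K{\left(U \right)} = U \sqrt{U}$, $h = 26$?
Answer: $35318 + 6 i \sqrt{6} \approx 35318.0 + 14.697 i$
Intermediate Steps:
$K{\left(U \right)} = U^{\frac{3}{2}}$
$m{\left(b,a \right)} = 7 + a + 6 i \sqrt{6}$ ($m{\left(b,a \right)} = 7 - \left(\left(-6\right)^{\frac{3}{2}} - a\right) = 7 - \left(- 6 i \sqrt{6} - a\right) = 7 - \left(- a - 6 i \sqrt{6}\right) = 7 + \left(a + 6 i \sqrt{6}\right) = 7 + a + 6 i \sqrt{6}$)
$m{\left(29,29 \right)} + 1357 h = \left(7 + 29 + 6 i \sqrt{6}\right) + 1357 \cdot 26 = \left(36 + 6 i \sqrt{6}\right) + 35282 = 35318 + 6 i \sqrt{6}$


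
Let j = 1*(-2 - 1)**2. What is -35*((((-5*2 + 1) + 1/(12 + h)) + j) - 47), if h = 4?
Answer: 26285/16 ≈ 1642.8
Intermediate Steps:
j = 9 (j = 1*(-3)**2 = 1*9 = 9)
-35*((((-5*2 + 1) + 1/(12 + h)) + j) - 47) = -35*((((-5*2 + 1) + 1/(12 + 4)) + 9) - 47) = -35*((((-10 + 1) + 1/16) + 9) - 47) = -35*(((-9 + 1/16) + 9) - 47) = -35*((-143/16 + 9) - 47) = -35*(1/16 - 47) = -35*(-751/16) = 26285/16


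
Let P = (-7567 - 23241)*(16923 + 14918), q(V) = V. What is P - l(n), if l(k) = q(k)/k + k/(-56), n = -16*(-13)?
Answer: -6866702677/7 ≈ -9.8096e+8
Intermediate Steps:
n = 208
l(k) = 1 - k/56 (l(k) = k/k + k/(-56) = 1 + k*(-1/56) = 1 - k/56)
P = -980957528 (P = -30808*31841 = -980957528)
P - l(n) = -980957528 - (1 - 1/56*208) = -980957528 - (1 - 26/7) = -980957528 - 1*(-19/7) = -980957528 + 19/7 = -6866702677/7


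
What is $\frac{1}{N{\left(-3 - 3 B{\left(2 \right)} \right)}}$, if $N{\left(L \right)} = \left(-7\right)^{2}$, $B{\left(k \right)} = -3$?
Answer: $\frac{1}{49} \approx 0.020408$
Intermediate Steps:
$N{\left(L \right)} = 49$
$\frac{1}{N{\left(-3 - 3 B{\left(2 \right)} \right)}} = \frac{1}{49}$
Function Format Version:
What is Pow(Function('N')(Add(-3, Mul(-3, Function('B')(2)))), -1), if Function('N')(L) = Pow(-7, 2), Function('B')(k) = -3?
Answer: Rational(1, 49) ≈ 0.020408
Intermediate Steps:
Function('N')(L) = 49
Pow(Function('N')(Add(-3, Mul(-3, Function('B')(2)))), -1) = Pow(49, -1) = Rational(1, 49)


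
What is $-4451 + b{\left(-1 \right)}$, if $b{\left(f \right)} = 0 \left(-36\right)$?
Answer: $-4451$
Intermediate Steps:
$b{\left(f \right)} = 0$
$-4451 + b{\left(-1 \right)} = -4451 + 0 = -4451$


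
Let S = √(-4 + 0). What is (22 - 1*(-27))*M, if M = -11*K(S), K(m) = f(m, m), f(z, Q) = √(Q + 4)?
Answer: -539*√(4 + 2*I) ≈ -1109.4 - 261.88*I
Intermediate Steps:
f(z, Q) = √(4 + Q)
S = 2*I (S = √(-4) = 2*I ≈ 2.0*I)
K(m) = √(4 + m)
M = -11*√(4 + 2*I) ≈ -22.64 - 5.3446*I
(22 - 1*(-27))*M = (22 - 1*(-27))*(-11*√(4 + 2*I)) = (22 + 27)*(-11*√(4 + 2*I)) = 49*(-11*√(4 + 2*I)) = -539*√(4 + 2*I)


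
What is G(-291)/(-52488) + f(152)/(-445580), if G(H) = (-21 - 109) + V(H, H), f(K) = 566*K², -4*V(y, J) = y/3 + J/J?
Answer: -85791400769/2923450380 ≈ -29.346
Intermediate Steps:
V(y, J) = -¼ - y/12 (V(y, J) = -(y/3 + J/J)/4 = -(y*(⅓) + 1)/4 = -(y/3 + 1)/4 = -(1 + y/3)/4 = -¼ - y/12)
G(H) = -521/4 - H/12 (G(H) = (-21 - 109) + (-¼ - H/12) = -130 + (-¼ - H/12) = -521/4 - H/12)
G(-291)/(-52488) + f(152)/(-445580) = (-521/4 - 1/12*(-291))/(-52488) + (566*152²)/(-445580) = (-521/4 + 97/4)*(-1/52488) + (566*23104)*(-1/445580) = -106*(-1/52488) + 13076864*(-1/445580) = 53/26244 - 3269216/111395 = -85791400769/2923450380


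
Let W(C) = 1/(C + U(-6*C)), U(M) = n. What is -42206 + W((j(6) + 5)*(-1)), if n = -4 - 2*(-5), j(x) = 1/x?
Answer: -211024/5 ≈ -42205.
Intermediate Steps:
n = 6 (n = -4 + 10 = 6)
U(M) = 6
W(C) = 1/(6 + C) (W(C) = 1/(C + 6) = 1/(6 + C))
-42206 + W((j(6) + 5)*(-1)) = -42206 + 1/(6 + (1/6 + 5)*(-1)) = -42206 + 1/(6 + (⅙ + 5)*(-1)) = -42206 + 1/(6 + (31/6)*(-1)) = -42206 + 1/(6 - 31/6) = -42206 + 1/(⅚) = -42206 + 6/5 = -211024/5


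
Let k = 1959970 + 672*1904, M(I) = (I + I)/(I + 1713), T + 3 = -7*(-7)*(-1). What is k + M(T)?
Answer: 5380739634/1661 ≈ 3.2395e+6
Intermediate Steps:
T = -52 (T = -3 - 7*(-7)*(-1) = -3 + 49*(-1) = -3 - 49 = -52)
M(I) = 2*I/(1713 + I) (M(I) = (2*I)/(1713 + I) = 2*I/(1713 + I))
k = 3239458 (k = 1959970 + 1279488 = 3239458)
k + M(T) = 3239458 + 2*(-52)/(1713 - 52) = 3239458 + 2*(-52)/1661 = 3239458 + 2*(-52)*(1/1661) = 3239458 - 104/1661 = 5380739634/1661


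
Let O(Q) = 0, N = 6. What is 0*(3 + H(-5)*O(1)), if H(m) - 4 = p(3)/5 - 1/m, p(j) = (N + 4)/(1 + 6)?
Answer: 0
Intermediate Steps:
p(j) = 10/7 (p(j) = (6 + 4)/(1 + 6) = 10/7)
H(m) = 30/7 - 1/m (H(m) = 4 + ((10/7)/5 - 1/m) = 4 + ((10/7)*(1/5) - 1/m) = 4 + (2/7 - 1/m) = 30/7 - 1/m)
0*(3 + H(-5)*O(1)) = 0*(3 + (30/7 - 1/(-5))*0) = 0*(3 + (30/7 - 1*(-1/5))*0) = 0*(3 + (30/7 + 1/5)*0) = 0*(3 + (157/35)*0) = 0*(3 + 0) = 0*3 = 0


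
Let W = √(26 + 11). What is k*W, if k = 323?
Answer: 323*√37 ≈ 1964.7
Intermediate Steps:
W = √37 ≈ 6.0828
k*W = 323*√37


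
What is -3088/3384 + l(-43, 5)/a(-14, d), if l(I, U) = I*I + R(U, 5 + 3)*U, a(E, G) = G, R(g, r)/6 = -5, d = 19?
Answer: 711343/8037 ≈ 88.509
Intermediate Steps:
R(g, r) = -30 (R(g, r) = 6*(-5) = -30)
l(I, U) = I**2 - 30*U (l(I, U) = I*I - 30*U = I**2 - 30*U)
-3088/3384 + l(-43, 5)/a(-14, d) = -3088/3384 + ((-43)**2 - 30*5)/19 = -3088*1/3384 + (1849 - 150)*(1/19) = -386/423 + 1699*(1/19) = -386/423 + 1699/19 = 711343/8037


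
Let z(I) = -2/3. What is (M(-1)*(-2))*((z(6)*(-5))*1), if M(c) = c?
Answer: 20/3 ≈ 6.6667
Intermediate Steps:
z(I) = -2/3 (z(I) = -2*1/3 = -2/3)
(M(-1)*(-2))*((z(6)*(-5))*1) = (-1*(-2))*(-2/3*(-5)*1) = 2*((10/3)*1) = 2*(10/3) = 20/3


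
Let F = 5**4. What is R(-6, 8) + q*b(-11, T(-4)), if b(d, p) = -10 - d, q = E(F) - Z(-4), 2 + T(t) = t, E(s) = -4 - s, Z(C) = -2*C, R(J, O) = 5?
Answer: -632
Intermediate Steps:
F = 625
T(t) = -2 + t
q = -637 (q = (-4 - 1*625) - (-2)*(-4) = (-4 - 625) - 1*8 = -629 - 8 = -637)
R(-6, 8) + q*b(-11, T(-4)) = 5 - 637*(-10 - 1*(-11)) = 5 - 637*(-10 + 11) = 5 - 637*1 = 5 - 637 = -632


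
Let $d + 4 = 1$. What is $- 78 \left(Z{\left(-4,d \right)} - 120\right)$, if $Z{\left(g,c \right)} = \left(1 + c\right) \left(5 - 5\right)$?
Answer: $9360$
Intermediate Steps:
$d = -3$ ($d = -4 + 1 = -3$)
$Z{\left(g,c \right)} = 0$ ($Z{\left(g,c \right)} = \left(1 + c\right) 0 = 0$)
$- 78 \left(Z{\left(-4,d \right)} - 120\right) = - 78 \left(0 - 120\right) = \left(-78\right) \left(-120\right) = 9360$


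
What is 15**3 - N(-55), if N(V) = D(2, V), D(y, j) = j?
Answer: 3430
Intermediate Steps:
N(V) = V
15**3 - N(-55) = 15**3 - 1*(-55) = 3375 + 55 = 3430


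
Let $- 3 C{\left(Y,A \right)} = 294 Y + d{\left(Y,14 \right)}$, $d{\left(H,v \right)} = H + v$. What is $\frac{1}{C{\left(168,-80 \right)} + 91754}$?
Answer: $\frac{3}{225688} \approx 1.3293 \cdot 10^{-5}$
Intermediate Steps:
$C{\left(Y,A \right)} = - \frac{14}{3} - \frac{295 Y}{3}$ ($C{\left(Y,A \right)} = - \frac{294 Y + \left(Y + 14\right)}{3} = - \frac{294 Y + \left(14 + Y\right)}{3} = - \frac{14 + 295 Y}{3} = - \frac{14}{3} - \frac{295 Y}{3}$)
$\frac{1}{C{\left(168,-80 \right)} + 91754} = \frac{1}{\left(- \frac{14}{3} - 16520\right) + 91754} = \frac{1}{- \frac{49574}{3} + 91754} = \frac{1}{\frac{225688}{3}} = \frac{3}{225688}$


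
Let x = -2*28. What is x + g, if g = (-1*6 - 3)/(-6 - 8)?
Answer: -775/14 ≈ -55.357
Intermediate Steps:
x = -56
g = 9/14 (g = (-6 - 3)/(-14) = -9*(-1/14) = 9/14 ≈ 0.64286)
x + g = -56 + 9/14 = -775/14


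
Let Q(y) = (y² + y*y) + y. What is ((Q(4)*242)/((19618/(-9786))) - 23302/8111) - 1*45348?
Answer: -3953905897946/79560799 ≈ -49697.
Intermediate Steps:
Q(y) = y + 2*y² (Q(y) = (y² + y²) + y = 2*y² + y = y + 2*y²)
((Q(4)*242)/((19618/(-9786))) - 23302/8111) - 1*45348 = (((4*(1 + 2*4))*242)/((19618/(-9786))) - 23302/8111) - 1*45348 = (((4*(1 + 8))*242)/((19618*(-1/9786))) - 23302*1/8111) - 45348 = (((4*9)*242)/(-9809/4893) - 23302/8111) - 45348 = ((36*242)*(-4893/9809) - 23302/8111) - 45348 = (8712*(-4893/9809) - 23302/8111) - 45348 = (-42627816/9809 - 23302/8111) - 45348 = -345982784894/79560799 - 45348 = -3953905897946/79560799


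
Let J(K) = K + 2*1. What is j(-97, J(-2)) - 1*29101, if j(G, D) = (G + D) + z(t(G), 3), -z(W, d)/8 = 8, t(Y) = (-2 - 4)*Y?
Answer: -29262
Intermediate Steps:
t(Y) = -6*Y
z(W, d) = -64 (z(W, d) = -8*8 = -64)
J(K) = 2 + K (J(K) = K + 2 = 2 + K)
j(G, D) = -64 + D + G (j(G, D) = (G + D) - 64 = (D + G) - 64 = -64 + D + G)
j(-97, J(-2)) - 1*29101 = (-64 + (2 - 2) - 97) - 1*29101 = (-64 + 0 - 97) - 29101 = -161 - 29101 = -29262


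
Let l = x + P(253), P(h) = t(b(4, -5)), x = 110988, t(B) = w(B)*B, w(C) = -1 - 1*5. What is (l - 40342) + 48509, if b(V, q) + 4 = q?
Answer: 119209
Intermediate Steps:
w(C) = -6 (w(C) = -1 - 5 = -6)
b(V, q) = -4 + q
t(B) = -6*B
P(h) = 54 (P(h) = -6*(-4 - 5) = -6*(-9) = 54)
l = 111042 (l = 110988 + 54 = 111042)
(l - 40342) + 48509 = (111042 - 40342) + 48509 = 70700 + 48509 = 119209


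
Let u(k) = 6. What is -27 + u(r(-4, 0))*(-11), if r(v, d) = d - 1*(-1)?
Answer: -93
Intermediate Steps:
r(v, d) = 1 + d (r(v, d) = d + 1 = 1 + d)
-27 + u(r(-4, 0))*(-11) = -27 + 6*(-11) = -27 - 66 = -93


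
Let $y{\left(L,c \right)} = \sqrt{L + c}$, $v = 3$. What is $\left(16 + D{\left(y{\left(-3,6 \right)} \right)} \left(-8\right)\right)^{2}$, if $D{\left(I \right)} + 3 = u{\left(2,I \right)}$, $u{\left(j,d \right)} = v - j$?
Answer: $1024$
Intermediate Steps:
$u{\left(j,d \right)} = 3 - j$
$D{\left(I \right)} = -2$ ($D{\left(I \right)} = -3 + \left(3 - 2\right) = -3 + 1 = -2$)
$\left(16 + D{\left(y{\left(-3,6 \right)} \right)} \left(-8\right)\right)^{2} = \left(16 - -16\right)^{2} = \left(16 + 16\right)^{2} = 32^{2} = 1024$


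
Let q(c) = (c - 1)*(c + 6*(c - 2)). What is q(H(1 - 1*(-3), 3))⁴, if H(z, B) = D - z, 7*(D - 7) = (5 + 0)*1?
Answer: 2085136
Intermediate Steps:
D = 54/7 (D = 7 + ((5 + 0)*1)/7 = 7 + (5*1)/7 = 7 + (⅐)*5 = 7 + 5/7 = 54/7 ≈ 7.7143)
H(z, B) = 54/7 - z
q(c) = (-1 + c)*(-12 + 7*c) (q(c) = (-1 + c)*(c + 6*(-2 + c)) = (-1 + c)*(c + (-12 + 6*c)) = (-1 + c)*(-12 + 7*c))
q(H(1 - 1*(-3), 3))⁴ = (12 - 19*(54/7 - (1 - 1*(-3))) + 7*(54/7 - (1 - 1*(-3)))²)⁴ = (12 - 19*(54/7 - (1 + 3)) + 7*(54/7 - (1 + 3))²)⁴ = (12 - 19*(54/7 - 1*4) + 7*(54/7 - 1*4)²)⁴ = (12 - 19*(54/7 - 4) + 7*(54/7 - 4)²)⁴ = (12 - 19*26/7 + 7*(26/7)²)⁴ = (12 - 494/7 + 7*(676/49))⁴ = (12 - 494/7 + 676/7)⁴ = 38⁴ = 2085136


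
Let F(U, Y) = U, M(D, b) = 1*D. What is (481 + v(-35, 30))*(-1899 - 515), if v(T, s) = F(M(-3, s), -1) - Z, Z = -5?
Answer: -1165962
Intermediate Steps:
M(D, b) = D
v(T, s) = 2 (v(T, s) = -3 - 1*(-5) = -3 + 5 = 2)
(481 + v(-35, 30))*(-1899 - 515) = (481 + 2)*(-1899 - 515) = 483*(-2414) = -1165962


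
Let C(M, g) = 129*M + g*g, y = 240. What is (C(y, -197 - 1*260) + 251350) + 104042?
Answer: 595201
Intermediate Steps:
C(M, g) = g² + 129*M (C(M, g) = 129*M + g² = g² + 129*M)
(C(y, -197 - 1*260) + 251350) + 104042 = (((-197 - 1*260)² + 129*240) + 251350) + 104042 = (((-197 - 260)² + 30960) + 251350) + 104042 = (((-457)² + 30960) + 251350) + 104042 = ((208849 + 30960) + 251350) + 104042 = (239809 + 251350) + 104042 = 491159 + 104042 = 595201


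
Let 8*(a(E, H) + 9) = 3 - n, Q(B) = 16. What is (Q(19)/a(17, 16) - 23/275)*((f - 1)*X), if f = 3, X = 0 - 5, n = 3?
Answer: 9214/495 ≈ 18.614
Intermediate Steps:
a(E, H) = -9 (a(E, H) = -9 + (3 - 1*3)/8 = -9 + (3 - 3)/8 = -9 + (1/8)*0 = -9 + 0 = -9)
X = -5
(Q(19)/a(17, 16) - 23/275)*((f - 1)*X) = (16/(-9) - 23/275)*((3 - 1)*(-5)) = (16*(-1/9) - 23*1/275)*(2*(-5)) = (-16/9 - 23/275)*(-10) = -4607/2475*(-10) = 9214/495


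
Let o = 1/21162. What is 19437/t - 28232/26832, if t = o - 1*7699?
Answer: -1954553403449/546454598898 ≈ -3.5768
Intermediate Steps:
o = 1/21162 ≈ 4.7254e-5
t = -162926237/21162 (t = 1/21162 - 1*7699 = 1/21162 - 7699 = -162926237/21162 ≈ -7699.0)
19437/t - 28232/26832 = 19437/(-162926237/21162) - 28232/26832 = 19437*(-21162/162926237) - 28232*1/26832 = -411325794/162926237 - 3529/3354 = -1954553403449/546454598898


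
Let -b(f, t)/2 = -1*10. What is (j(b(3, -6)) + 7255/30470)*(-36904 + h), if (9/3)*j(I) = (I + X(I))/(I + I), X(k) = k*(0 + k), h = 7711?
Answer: -332508270/3047 ≈ -1.0913e+5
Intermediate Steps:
b(f, t) = 20 (b(f, t) = -(-2)*10 = -2*(-10) = 20)
X(k) = k² (X(k) = k*k = k²)
j(I) = (I + I²)/(6*I) (j(I) = ((I + I²)/(I + I))/3 = ((I + I²)/((2*I)))/3 = ((I + I²)*(1/(2*I)))/3 = ((I + I²)/(2*I))/3 = (I + I²)/(6*I))
(j(b(3, -6)) + 7255/30470)*(-36904 + h) = ((⅙ + (⅙)*20) + 7255/30470)*(-36904 + 7711) = ((⅙ + 10/3) + 7255*(1/30470))*(-29193) = (7/2 + 1451/6094)*(-29193) = (11390/3047)*(-29193) = -332508270/3047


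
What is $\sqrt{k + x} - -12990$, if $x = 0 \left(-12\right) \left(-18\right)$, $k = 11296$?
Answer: $12990 + 4 \sqrt{706} \approx 13096.0$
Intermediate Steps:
$x = 0$ ($x = 0 \left(-18\right) = 0$)
$\sqrt{k + x} - -12990 = \sqrt{11296 + 0} - -12990 = \sqrt{11296} + 12990 = 4 \sqrt{706} + 12990 = 12990 + 4 \sqrt{706}$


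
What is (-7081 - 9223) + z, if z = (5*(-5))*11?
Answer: -16579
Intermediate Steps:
z = -275 (z = -25*11 = -275)
(-7081 - 9223) + z = (-7081 - 9223) - 275 = -16304 - 275 = -16579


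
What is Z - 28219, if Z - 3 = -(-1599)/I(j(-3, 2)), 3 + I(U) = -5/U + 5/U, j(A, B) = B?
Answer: -28749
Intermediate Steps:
I(U) = -3 (I(U) = -3 + (-5/U + 5/U) = -3 + 0 = -3)
Z = -530 (Z = 3 - (-1599)/(-3) = 3 - (-1599)*(-1)/3 = 3 - 41*13 = 3 - 533 = -530)
Z - 28219 = -530 - 28219 = -28749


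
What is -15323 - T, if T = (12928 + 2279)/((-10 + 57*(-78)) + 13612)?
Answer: -46770865/3052 ≈ -15325.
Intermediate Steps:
T = 5069/3052 (T = 15207/((-10 - 4446) + 13612) = 15207/(-4456 + 13612) = 15207/9156 = 15207*(1/9156) = 5069/3052 ≈ 1.6609)
-15323 - T = -15323 - 1*5069/3052 = -15323 - 5069/3052 = -46770865/3052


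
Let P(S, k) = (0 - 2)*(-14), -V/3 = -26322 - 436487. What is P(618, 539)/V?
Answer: 28/1388427 ≈ 2.0167e-5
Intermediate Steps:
V = 1388427 (V = -3*(-26322 - 436487) = -3*(-462809) = 1388427)
P(S, k) = 28 (P(S, k) = -2*(-14) = 28)
P(618, 539)/V = 28/1388427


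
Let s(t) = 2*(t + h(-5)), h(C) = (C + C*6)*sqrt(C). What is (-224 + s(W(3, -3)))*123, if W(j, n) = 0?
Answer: -27552 - 8610*I*sqrt(5) ≈ -27552.0 - 19253.0*I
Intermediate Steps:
h(C) = 7*C**(3/2) (h(C) = (C + 6*C)*sqrt(C) = (7*C)*sqrt(C) = 7*C**(3/2))
s(t) = 2*t - 70*I*sqrt(5) (s(t) = 2*(t + 7*(-5)**(3/2)) = 2*(t + 7*(-5*I*sqrt(5))) = 2*(t - 35*I*sqrt(5)) = 2*t - 70*I*sqrt(5))
(-224 + s(W(3, -3)))*123 = (-224 + (2*0 - 70*I*sqrt(5)))*123 = (-224 + (0 - 70*I*sqrt(5)))*123 = (-224 - 70*I*sqrt(5))*123 = -27552 - 8610*I*sqrt(5)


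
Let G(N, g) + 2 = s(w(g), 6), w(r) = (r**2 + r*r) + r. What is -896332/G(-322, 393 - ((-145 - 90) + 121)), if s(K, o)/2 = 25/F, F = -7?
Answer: 1568581/16 ≈ 98036.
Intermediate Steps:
w(r) = r + 2*r**2 (w(r) = (r**2 + r**2) + r = 2*r**2 + r = r + 2*r**2)
s(K, o) = -50/7 (s(K, o) = 2*(25/(-7)) = 2*(25*(-1/7)) = 2*(-25/7) = -50/7)
G(N, g) = -64/7 (G(N, g) = -2 - 50/7 = -64/7)
-896332/G(-322, 393 - ((-145 - 90) + 121)) = -896332/(-64/7) = -896332*(-7/64) = 1568581/16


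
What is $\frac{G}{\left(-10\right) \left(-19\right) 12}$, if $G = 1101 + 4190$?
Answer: $\frac{5291}{2280} \approx 2.3206$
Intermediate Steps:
$G = 5291$
$\frac{G}{\left(-10\right) \left(-19\right) 12} = \frac{5291}{\left(-10\right) \left(-19\right) 12} = \frac{5291}{190 \cdot 12} = \frac{5291}{2280}$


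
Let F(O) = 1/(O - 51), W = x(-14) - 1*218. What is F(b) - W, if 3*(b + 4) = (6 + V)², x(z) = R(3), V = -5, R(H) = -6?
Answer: 36733/164 ≈ 223.98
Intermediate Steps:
x(z) = -6
b = -11/3 (b = -4 + (6 - 5)²/3 = -4 + (⅓)*1² = -4 + (⅓)*1 = -4 + ⅓ = -11/3 ≈ -3.6667)
W = -224 (W = -6 - 1*218 = -6 - 218 = -224)
F(O) = 1/(-51 + O)
F(b) - W = 1/(-51 - 11/3) - 1*(-224) = 1/(-164/3) + 224 = -3/164 + 224 = 36733/164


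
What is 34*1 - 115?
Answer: -81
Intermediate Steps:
34*1 - 115 = 34 - 115 = -81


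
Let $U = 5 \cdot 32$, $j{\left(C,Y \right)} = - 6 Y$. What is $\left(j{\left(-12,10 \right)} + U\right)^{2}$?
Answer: $10000$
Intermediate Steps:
$U = 160$
$\left(j{\left(-12,10 \right)} + U\right)^{2} = \left(\left(-6\right) 10 + 160\right)^{2} = \left(-60 + 160\right)^{2} = 100^{2} = 10000$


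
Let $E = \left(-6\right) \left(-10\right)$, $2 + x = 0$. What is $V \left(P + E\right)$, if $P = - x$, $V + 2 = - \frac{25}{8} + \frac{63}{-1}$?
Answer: $- \frac{16895}{4} \approx -4223.8$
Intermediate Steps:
$V = - \frac{545}{8}$ ($V = -2 + \left(- \frac{25}{8} + \frac{63}{-1}\right) = -2 + \left(\left(-25\right) \frac{1}{8} + 63 \left(-1\right)\right) = -2 - \frac{529}{8} = - \frac{545}{8} \approx -68.125$)
$x = -2$ ($x = -2 + 0 = -2$)
$P = 2$ ($P = \left(-1\right) \left(-2\right) = 2$)
$E = 60$
$V \left(P + E\right) = - \frac{545 \left(2 + 60\right)}{8} = \left(- \frac{545}{8}\right) 62 = - \frac{16895}{4}$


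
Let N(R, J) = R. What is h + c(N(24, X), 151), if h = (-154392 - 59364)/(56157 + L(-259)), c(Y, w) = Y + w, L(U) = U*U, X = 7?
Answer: 10676447/61619 ≈ 173.27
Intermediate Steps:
L(U) = U²
h = -106878/61619 (h = (-154392 - 59364)/(56157 + (-259)²) = -213756/(56157 + 67081) = -213756/123238 = -213756*1/123238 = -106878/61619 ≈ -1.7345)
h + c(N(24, X), 151) = -106878/61619 + (24 + 151) = -106878/61619 + 175 = 10676447/61619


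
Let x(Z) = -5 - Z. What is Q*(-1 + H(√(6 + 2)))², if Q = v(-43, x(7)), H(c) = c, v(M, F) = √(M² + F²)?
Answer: -4*√3986 + 9*√1993 ≈ 149.25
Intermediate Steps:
v(M, F) = √(F² + M²)
Q = √1993 (Q = √((-5 - 1*7)² + (-43)²) = √((-5 - 7)² + 1849) = √((-12)² + 1849) = √(144 + 1849) = √1993 ≈ 44.643)
Q*(-1 + H(√(6 + 2)))² = √1993*(-1 + √(6 + 2))² = √1993*(-1 + √8)² = √1993*(-1 + 2*√2)²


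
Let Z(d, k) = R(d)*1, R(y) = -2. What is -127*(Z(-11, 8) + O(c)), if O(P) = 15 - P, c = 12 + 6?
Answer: 635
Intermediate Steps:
Z(d, k) = -2 (Z(d, k) = -2*1 = -2)
c = 18
-127*(Z(-11, 8) + O(c)) = -127*(-2 + (15 - 1*18)) = -127*(-2 + (15 - 18)) = -127*(-2 - 3) = -127*(-5) = -1*(-635) = 635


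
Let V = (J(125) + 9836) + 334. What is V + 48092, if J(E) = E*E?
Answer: 73887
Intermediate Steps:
J(E) = E²
V = 25795 (V = (125² + 9836) + 334 = (15625 + 9836) + 334 = 25461 + 334 = 25795)
V + 48092 = 25795 + 48092 = 73887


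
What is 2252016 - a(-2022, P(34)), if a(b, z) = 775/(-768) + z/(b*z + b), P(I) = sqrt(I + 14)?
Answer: 27394327615001/12164352 - 2*sqrt(3)/47517 ≈ 2.2520e+6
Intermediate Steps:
P(I) = sqrt(14 + I)
a(b, z) = -775/768 + z/(b + b*z) (a(b, z) = 775*(-1/768) + z/(b + b*z) = -775/768 + z/(b + b*z))
2252016 - a(-2022, P(34)) = 2252016 - (-775*(-2022) + 768*sqrt(14 + 34) - 775*(-2022)*sqrt(14 + 34))/(768*(-2022)*(1 + sqrt(14 + 34))) = 2252016 - (-1)*(1567050 + 768*sqrt(48) - 775*(-2022)*sqrt(48))/(768*2022*(1 + sqrt(48))) = 2252016 - (-1)*(1567050 + 768*(4*sqrt(3)) - 775*(-2022)*4*sqrt(3))/(768*2022*(1 + 4*sqrt(3))) = 2252016 - (-1)*(1567050 + 3072*sqrt(3) + 6268200*sqrt(3))/(768*2022*(1 + 4*sqrt(3))) = 2252016 - (-1)*(1567050 + 6271272*sqrt(3))/(768*2022*(1 + 4*sqrt(3))) = 2252016 - (-1)*(1567050 + 6271272*sqrt(3))/(1552896*(1 + 4*sqrt(3))) = 2252016 + (1567050 + 6271272*sqrt(3))/(1552896*(1 + 4*sqrt(3)))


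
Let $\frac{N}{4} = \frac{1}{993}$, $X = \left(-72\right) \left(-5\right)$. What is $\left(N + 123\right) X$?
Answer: $\frac{14657160}{331} \approx 44281.0$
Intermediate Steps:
$X = 360$
$N = \frac{4}{993} \approx 0.0040282$
$\left(N + 123\right) X = \left(\frac{4}{993} + 123\right) 360 = \frac{122143}{993} \cdot 360 = \frac{14657160}{331}$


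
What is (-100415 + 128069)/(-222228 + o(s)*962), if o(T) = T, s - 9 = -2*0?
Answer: -4609/35595 ≈ -0.12948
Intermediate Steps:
s = 9 (s = 9 - 2*0 = 9 + 0 = 9)
(-100415 + 128069)/(-222228 + o(s)*962) = (-100415 + 128069)/(-222228 + 9*962) = 27654/(-222228 + 8658) = 27654/(-213570) = 27654*(-1/213570) = -4609/35595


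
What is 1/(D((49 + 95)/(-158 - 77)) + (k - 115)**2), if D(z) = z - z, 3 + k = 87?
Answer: 1/961 ≈ 0.0010406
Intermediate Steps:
k = 84 (k = -3 + 87 = 84)
D(z) = 0
1/(D((49 + 95)/(-158 - 77)) + (k - 115)**2) = 1/(0 + (84 - 115)**2) = 1/(0 + (-31)**2) = 1/(0 + 961) = 1/961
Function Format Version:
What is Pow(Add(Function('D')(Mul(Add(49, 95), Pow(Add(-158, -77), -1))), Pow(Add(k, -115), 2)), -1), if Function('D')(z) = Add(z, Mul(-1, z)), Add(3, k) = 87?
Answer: Rational(1, 961) ≈ 0.0010406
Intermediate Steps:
k = 84 (k = Add(-3, 87) = 84)
Function('D')(z) = 0
Pow(Add(Function('D')(Mul(Add(49, 95), Pow(Add(-158, -77), -1))), Pow(Add(k, -115), 2)), -1) = Pow(Add(0, Pow(Add(84, -115), 2)), -1) = Pow(Add(0, Pow(-31, 2)), -1) = Pow(Add(0, 961), -1) = Pow(961, -1) = Rational(1, 961)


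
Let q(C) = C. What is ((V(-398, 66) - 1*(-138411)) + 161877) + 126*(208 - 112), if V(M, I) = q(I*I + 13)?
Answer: 316753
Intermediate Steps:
V(M, I) = 13 + I**2 (V(M, I) = I*I + 13 = I**2 + 13 = 13 + I**2)
((V(-398, 66) - 1*(-138411)) + 161877) + 126*(208 - 112) = (((13 + 66**2) - 1*(-138411)) + 161877) + 126*(208 - 112) = (((13 + 4356) + 138411) + 161877) + 126*96 = ((4369 + 138411) + 161877) + 12096 = (142780 + 161877) + 12096 = 304657 + 12096 = 316753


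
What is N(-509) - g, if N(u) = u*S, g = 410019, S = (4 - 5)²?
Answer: -410528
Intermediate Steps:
S = 1 (S = (-1)² = 1)
N(u) = u (N(u) = u*1 = u)
N(-509) - g = -509 - 1*410019 = -509 - 410019 = -410528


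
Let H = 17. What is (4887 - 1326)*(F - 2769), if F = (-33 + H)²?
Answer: -8948793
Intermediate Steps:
F = 256 (F = (-33 + 17)² = (-16)² = 256)
(4887 - 1326)*(F - 2769) = (4887 - 1326)*(256 - 2769) = 3561*(-2513) = -8948793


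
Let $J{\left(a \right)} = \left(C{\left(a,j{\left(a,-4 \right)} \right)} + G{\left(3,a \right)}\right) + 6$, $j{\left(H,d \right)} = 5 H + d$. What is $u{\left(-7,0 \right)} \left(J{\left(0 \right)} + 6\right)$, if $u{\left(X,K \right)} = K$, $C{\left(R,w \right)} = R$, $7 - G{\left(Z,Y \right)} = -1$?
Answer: $0$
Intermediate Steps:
$j{\left(H,d \right)} = d + 5 H$
$G{\left(Z,Y \right)} = 8$ ($G{\left(Z,Y \right)} = 7 - -1 = 7 + 1 = 8$)
$J{\left(a \right)} = 14 + a$ ($J{\left(a \right)} = \left(a + 8\right) + 6 = \left(8 + a\right) + 6 = 14 + a$)
$u{\left(-7,0 \right)} \left(J{\left(0 \right)} + 6\right) = 0 \left(\left(14 + 0\right) + 6\right) = 0 \left(14 + 6\right) = 0 \cdot 20 = 0$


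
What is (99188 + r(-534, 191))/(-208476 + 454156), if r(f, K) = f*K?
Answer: -1403/122840 ≈ -0.011421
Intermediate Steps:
r(f, K) = K*f
(99188 + r(-534, 191))/(-208476 + 454156) = (99188 + 191*(-534))/(-208476 + 454156) = (99188 - 101994)/245680 = -2806*1/245680 = -1403/122840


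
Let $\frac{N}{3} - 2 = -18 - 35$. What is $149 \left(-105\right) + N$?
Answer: $-15798$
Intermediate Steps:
$N = -153$ ($N = 6 + 3 \left(-18 - 35\right) = 6 + 3 \left(-53\right) = 6 - 159 = -153$)
$149 \left(-105\right) + N = 149 \left(-105\right) - 153 = -15645 - 153 = -15798$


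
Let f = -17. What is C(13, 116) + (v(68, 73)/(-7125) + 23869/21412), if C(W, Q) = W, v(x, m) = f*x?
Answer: 2178105397/152560500 ≈ 14.277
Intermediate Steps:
v(x, m) = -17*x
C(13, 116) + (v(68, 73)/(-7125) + 23869/21412) = 13 + (-17*68/(-7125) + 23869/21412) = 13 + (-1156*(-1/7125) + 23869*(1/21412)) = 13 + (1156/7125 + 23869/21412) = 13 + 194818897/152560500 = 2178105397/152560500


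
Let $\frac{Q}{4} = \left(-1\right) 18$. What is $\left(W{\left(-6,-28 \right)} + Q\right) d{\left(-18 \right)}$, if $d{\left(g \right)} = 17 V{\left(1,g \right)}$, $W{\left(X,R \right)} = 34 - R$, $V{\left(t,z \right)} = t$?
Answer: $-170$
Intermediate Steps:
$Q = -72$ ($Q = 4 \left(\left(-1\right) 18\right) = 4 \left(-18\right) = -72$)
$d{\left(g \right)} = 17$ ($d{\left(g \right)} = 17 \cdot 1 = 17$)
$\left(W{\left(-6,-28 \right)} + Q\right) d{\left(-18 \right)} = \left(\left(34 - -28\right) - 72\right) 17 = \left(\left(34 + 28\right) - 72\right) 17 = \left(62 - 72\right) 17 = \left(-10\right) 17 = -170$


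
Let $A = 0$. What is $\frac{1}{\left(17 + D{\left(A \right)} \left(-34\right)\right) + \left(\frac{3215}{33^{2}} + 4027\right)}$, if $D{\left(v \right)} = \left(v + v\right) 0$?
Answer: $\frac{1089}{4407131} \approx 0.0002471$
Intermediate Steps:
$D{\left(v \right)} = 0$ ($D{\left(v \right)} = 2 v 0 = 0$)
$\frac{1}{\left(17 + D{\left(A \right)} \left(-34\right)\right) + \left(\frac{3215}{33^{2}} + 4027\right)} = \frac{1}{\left(17 + 0 \left(-34\right)\right) + \left(\frac{3215}{33^{2}} + 4027\right)} = \frac{1}{\left(17 + 0\right) + \left(\frac{3215}{1089} + 4027\right)} = \frac{1}{17 + \left(3215 \cdot \frac{1}{1089} + 4027\right)} = \frac{1}{17 + \left(\frac{3215}{1089} + 4027\right)} = \frac{1}{17 + \frac{4388618}{1089}} = \frac{1}{\frac{4407131}{1089}} = \frac{1089}{4407131}$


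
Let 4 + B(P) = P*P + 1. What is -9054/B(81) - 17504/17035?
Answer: -44837687/18619255 ≈ -2.4081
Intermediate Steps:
B(P) = -3 + P² (B(P) = -4 + (P*P + 1) = -4 + (P² + 1) = -4 + (1 + P²) = -3 + P²)
-9054/B(81) - 17504/17035 = -9054/(-3 + 81²) - 17504/17035 = -9054/(-3 + 6561) - 17504*1/17035 = -9054/6558 - 17504/17035 = -9054*1/6558 - 17504/17035 = -1509/1093 - 17504/17035 = -44837687/18619255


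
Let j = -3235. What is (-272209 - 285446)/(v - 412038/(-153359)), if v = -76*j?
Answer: -85521413145/37705255778 ≈ -2.2682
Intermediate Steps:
v = 245860 (v = -76*(-3235) = 245860)
(-272209 - 285446)/(v - 412038/(-153359)) = (-272209 - 285446)/(245860 - 412038/(-153359)) = -557655/(245860 - 412038*(-1/153359)) = -557655/(245860 + 412038/153359) = -557655/37705255778/153359 = -557655*153359/37705255778 = -85521413145/37705255778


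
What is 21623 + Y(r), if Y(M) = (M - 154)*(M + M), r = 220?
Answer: 50663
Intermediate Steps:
Y(M) = 2*M*(-154 + M) (Y(M) = (-154 + M)*(2*M) = 2*M*(-154 + M))
21623 + Y(r) = 21623 + 2*220*(-154 + 220) = 21623 + 2*220*66 = 21623 + 29040 = 50663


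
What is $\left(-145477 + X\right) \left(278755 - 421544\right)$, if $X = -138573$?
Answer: $40559215450$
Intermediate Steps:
$\left(-145477 + X\right) \left(278755 - 421544\right) = \left(-145477 - 138573\right) \left(278755 - 421544\right) = \left(-284050\right) \left(-142789\right) = 40559215450$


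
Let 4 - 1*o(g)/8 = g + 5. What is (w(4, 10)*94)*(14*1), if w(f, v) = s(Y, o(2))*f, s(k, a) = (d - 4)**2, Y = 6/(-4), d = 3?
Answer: 5264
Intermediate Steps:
o(g) = -8 - 8*g (o(g) = 32 - 8*(g + 5) = 32 - 8*(5 + g) = 32 + (-40 - 8*g) = -8 - 8*g)
Y = -3/2 (Y = 6*(-1/4) = -3/2 ≈ -1.5000)
s(k, a) = 1 (s(k, a) = (3 - 4)**2 = (-1)**2 = 1)
w(f, v) = f (w(f, v) = 1*f = f)
(w(4, 10)*94)*(14*1) = (4*94)*(14*1) = 376*14 = 5264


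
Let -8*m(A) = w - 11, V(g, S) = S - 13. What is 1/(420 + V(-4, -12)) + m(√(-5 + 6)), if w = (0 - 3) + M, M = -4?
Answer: 3559/1580 ≈ 2.2525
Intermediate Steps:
w = -7 (w = (0 - 3) - 4 = -3 - 4 = -7)
V(g, S) = -13 + S
m(A) = 9/4 (m(A) = -(-7 - 11)/8 = -⅛*(-18) = 9/4)
1/(420 + V(-4, -12)) + m(√(-5 + 6)) = 1/(420 + (-13 - 12)) + 9/4 = 1/(420 - 25) + 9/4 = 1/395 + 9/4 = 3559/1580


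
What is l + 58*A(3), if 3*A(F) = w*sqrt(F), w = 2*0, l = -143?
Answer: -143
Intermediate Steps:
w = 0
A(F) = 0 (A(F) = (0*sqrt(F))/3 = (1/3)*0 = 0)
l + 58*A(3) = -143 + 58*0 = -143 + 0 = -143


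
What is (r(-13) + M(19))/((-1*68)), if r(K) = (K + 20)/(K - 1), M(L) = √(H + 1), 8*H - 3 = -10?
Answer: 1/136 - √2/272 ≈ 0.0021536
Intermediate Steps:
H = -7/8 (H = 3/8 + (⅛)*(-10) = 3/8 - 5/4 = -7/8 ≈ -0.87500)
M(L) = √2/4 (M(L) = √(-7/8 + 1) = √(⅛) = √2/4)
r(K) = (20 + K)/(-1 + K)
(r(-13) + M(19))/((-1*68)) = ((20 - 13)/(-1 - 13) + √2/4)/((-1*68)) = (7/(-14) + √2/4)/(-68) = (-1/14*7 + √2/4)*(-1/68) = (-½ + √2/4)*(-1/68) = 1/136 - √2/272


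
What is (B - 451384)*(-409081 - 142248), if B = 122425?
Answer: 181364636511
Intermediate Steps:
(B - 451384)*(-409081 - 142248) = (122425 - 451384)*(-409081 - 142248) = -328959*(-551329) = 181364636511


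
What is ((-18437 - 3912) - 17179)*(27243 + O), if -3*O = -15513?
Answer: -1281260592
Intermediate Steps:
O = 5171 (O = -⅓*(-15513) = 5171)
((-18437 - 3912) - 17179)*(27243 + O) = ((-18437 - 3912) - 17179)*(27243 + 5171) = (-22349 - 17179)*32414 = -39528*32414 = -1281260592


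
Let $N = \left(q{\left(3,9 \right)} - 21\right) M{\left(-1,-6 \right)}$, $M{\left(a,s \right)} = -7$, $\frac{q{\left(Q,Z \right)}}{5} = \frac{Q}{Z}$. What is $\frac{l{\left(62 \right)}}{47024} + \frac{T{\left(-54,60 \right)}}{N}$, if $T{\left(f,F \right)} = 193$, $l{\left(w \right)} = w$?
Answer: $\frac{6813017}{4772936} \approx 1.4274$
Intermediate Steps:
$q{\left(Q,Z \right)} = \frac{5 Q}{Z}$ ($q{\left(Q,Z \right)} = 5 \frac{Q}{Z} = \frac{5 Q}{Z}$)
$N = \frac{406}{3}$ ($N = \left(5 \cdot 3 \cdot \frac{1}{9} - 21\right) \left(-7\right) = \left(\frac{5}{3} - 21\right) \left(-7\right) = \left(- \frac{58}{3}\right) \left(-7\right) = \frac{406}{3} \approx 135.33$)
$\frac{l{\left(62 \right)}}{47024} + \frac{T{\left(-54,60 \right)}}{N} = \frac{62}{47024} + \frac{193}{\frac{406}{3}} = 62 \cdot \frac{1}{47024} + 193 \cdot \frac{3}{406} = \frac{31}{23512} + \frac{579}{406} = \frac{6813017}{4772936}$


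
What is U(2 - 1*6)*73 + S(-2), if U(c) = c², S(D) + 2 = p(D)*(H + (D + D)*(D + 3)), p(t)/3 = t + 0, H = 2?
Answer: 1178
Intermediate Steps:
p(t) = 3*t (p(t) = 3*(t + 0) = 3*t)
S(D) = -2 + 3*D*(2 + 2*D*(3 + D)) (S(D) = -2 + (3*D)*(2 + (D + D)*(D + 3)) = -2 + (3*D)*(2 + (2*D)*(3 + D)) = -2 + (3*D)*(2 + 2*D*(3 + D)) = -2 + 3*D*(2 + 2*D*(3 + D)))
U(2 - 1*6)*73 + S(-2) = (2 - 1*6)²*73 + (-2 + 6*(-2) + 6*(-2)³ + 18*(-2)²) = (2 - 6)²*73 + (-2 - 12 + 6*(-8) + 18*4) = (-4)²*73 + (-2 - 12 - 48 + 72) = 16*73 + 10 = 1168 + 10 = 1178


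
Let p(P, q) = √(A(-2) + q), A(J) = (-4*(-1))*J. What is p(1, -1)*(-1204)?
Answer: -3612*I ≈ -3612.0*I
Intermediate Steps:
A(J) = 4*J
p(P, q) = √(-8 + q) (p(P, q) = √(4*(-2) + q) = √(-8 + q))
p(1, -1)*(-1204) = √(-8 - 1)*(-1204) = √(-9)*(-1204) = (3*I)*(-1204) = -3612*I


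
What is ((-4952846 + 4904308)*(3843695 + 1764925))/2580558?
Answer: -45371866260/430093 ≈ -1.0549e+5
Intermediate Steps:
((-4952846 + 4904308)*(3843695 + 1764925))/2580558 = -48538*5608620*(1/2580558) = -272231197560*1/2580558 = -45371866260/430093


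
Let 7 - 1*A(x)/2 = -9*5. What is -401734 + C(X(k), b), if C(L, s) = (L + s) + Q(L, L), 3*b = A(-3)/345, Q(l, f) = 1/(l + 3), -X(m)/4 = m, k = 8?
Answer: -12059004509/30015 ≈ -4.0177e+5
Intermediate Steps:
X(m) = -4*m
Q(l, f) = 1/(3 + l)
A(x) = 104 (A(x) = 14 - (-18)*5 = 14 - 2*(-45) = 14 + 90 = 104)
b = 104/1035 (b = (104/345)/3 = (104*(1/345))/3 = (1/3)*(104/345) = 104/1035 ≈ 0.10048)
C(L, s) = L + s + 1/(3 + L) (C(L, s) = (L + s) + 1/(3 + L) = L + s + 1/(3 + L))
-401734 + C(X(k), b) = -401734 + (1 + (3 - 4*8)*(-4*8 + 104/1035))/(3 - 4*8) = -401734 + (1 + (3 - 32)*(-32 + 104/1035))/(3 - 32) = -401734 + (1 - 29*(-33016/1035))/(-29) = -401734 - (1 + 957464/1035)/29 = -401734 - 1/29*958499/1035 = -401734 - 958499/30015 = -12059004509/30015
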